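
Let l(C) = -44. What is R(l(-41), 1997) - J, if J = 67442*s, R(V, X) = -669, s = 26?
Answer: -1754161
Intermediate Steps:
J = 1753492 (J = 67442*26 = 1753492)
R(l(-41), 1997) - J = -669 - 1*1753492 = -669 - 1753492 = -1754161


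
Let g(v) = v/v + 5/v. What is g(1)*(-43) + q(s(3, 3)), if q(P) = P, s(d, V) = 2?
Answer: -256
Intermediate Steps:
g(v) = 1 + 5/v
g(1)*(-43) + q(s(3, 3)) = ((5 + 1)/1)*(-43) + 2 = (1*6)*(-43) + 2 = 6*(-43) + 2 = -258 + 2 = -256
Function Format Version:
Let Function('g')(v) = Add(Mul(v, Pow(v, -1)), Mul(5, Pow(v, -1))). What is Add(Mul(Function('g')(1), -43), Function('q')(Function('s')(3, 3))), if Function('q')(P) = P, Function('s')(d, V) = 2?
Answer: -256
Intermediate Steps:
Function('g')(v) = Add(1, Mul(5, Pow(v, -1)))
Add(Mul(Function('g')(1), -43), Function('q')(Function('s')(3, 3))) = Add(Mul(Mul(Pow(1, -1), Add(5, 1)), -43), 2) = Add(Mul(Mul(1, 6), -43), 2) = Add(Mul(6, -43), 2) = Add(-258, 2) = -256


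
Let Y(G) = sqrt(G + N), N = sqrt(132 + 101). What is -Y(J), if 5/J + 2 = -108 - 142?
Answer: -sqrt(-35 + 1764*sqrt(233))/42 ≈ -3.9044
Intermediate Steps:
N = sqrt(233) ≈ 15.264
J = -5/252 (J = 5/(-2 + (-108 - 142)) = 5/(-2 - 250) = 5/(-252) = 5*(-1/252) = -5/252 ≈ -0.019841)
Y(G) = sqrt(G + sqrt(233))
-Y(J) = -sqrt(-5/252 + sqrt(233))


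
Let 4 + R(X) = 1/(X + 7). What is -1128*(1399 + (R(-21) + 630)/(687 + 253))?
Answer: -55258809/35 ≈ -1.5788e+6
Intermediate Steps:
R(X) = -4 + 1/(7 + X) (R(X) = -4 + 1/(X + 7) = -4 + 1/(7 + X))
-1128*(1399 + (R(-21) + 630)/(687 + 253)) = -1128*(1399 + ((-27 - 4*(-21))/(7 - 21) + 630)/(687 + 253)) = -1128*(1399 + ((-27 + 84)/(-14) + 630)/940) = -1128*(1399 + (-1/14*57 + 630)*(1/940)) = -1128*(1399 + (-57/14 + 630)*(1/940)) = -1128*(1399 + (8763/14)*(1/940)) = -1128*(1399 + 8763/13160) = -1128*18419603/13160 = -55258809/35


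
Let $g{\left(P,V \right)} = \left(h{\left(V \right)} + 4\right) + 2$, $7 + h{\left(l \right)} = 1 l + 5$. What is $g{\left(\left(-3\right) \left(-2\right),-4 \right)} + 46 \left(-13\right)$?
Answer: $-598$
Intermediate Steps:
$h{\left(l \right)} = -2 + l$ ($h{\left(l \right)} = -7 + \left(1 l + 5\right) = -7 + \left(l + 5\right) = -7 + \left(5 + l\right) = -2 + l$)
$g{\left(P,V \right)} = 4 + V$ ($g{\left(P,V \right)} = \left(\left(-2 + V\right) + 4\right) + 2 = \left(2 + V\right) + 2 = 4 + V$)
$g{\left(\left(-3\right) \left(-2\right),-4 \right)} + 46 \left(-13\right) = \left(4 - 4\right) + 46 \left(-13\right) = 0 - 598 = -598$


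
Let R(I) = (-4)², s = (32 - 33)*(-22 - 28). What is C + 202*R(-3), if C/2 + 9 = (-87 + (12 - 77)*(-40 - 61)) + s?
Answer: 16270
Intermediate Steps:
s = 50 (s = -1*(-50) = 50)
R(I) = 16
C = 13038 (C = -18 + 2*((-87 + (12 - 77)*(-40 - 61)) + 50) = -18 + 2*((-87 - 65*(-101)) + 50) = -18 + 2*((-87 + 6565) + 50) = -18 + 2*(6478 + 50) = -18 + 2*6528 = -18 + 13056 = 13038)
C + 202*R(-3) = 13038 + 202*16 = 13038 + 3232 = 16270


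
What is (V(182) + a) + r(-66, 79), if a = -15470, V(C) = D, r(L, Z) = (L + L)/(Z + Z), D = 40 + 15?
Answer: -1217851/79 ≈ -15416.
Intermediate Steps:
D = 55
r(L, Z) = L/Z (r(L, Z) = (2*L)/((2*Z)) = (2*L)*(1/(2*Z)) = L/Z)
V(C) = 55
(V(182) + a) + r(-66, 79) = (55 - 15470) - 66/79 = -15415 - 66*1/79 = -15415 - 66/79 = -1217851/79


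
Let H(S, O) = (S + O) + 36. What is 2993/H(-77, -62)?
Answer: -2993/103 ≈ -29.058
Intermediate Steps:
H(S, O) = 36 + O + S (H(S, O) = (O + S) + 36 = 36 + O + S)
2993/H(-77, -62) = 2993/(36 - 62 - 77) = 2993/(-103) = 2993*(-1/103) = -2993/103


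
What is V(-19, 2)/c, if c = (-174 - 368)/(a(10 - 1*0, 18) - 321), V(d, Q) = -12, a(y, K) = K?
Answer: -1818/271 ≈ -6.7085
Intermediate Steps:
c = 542/303 (c = (-174 - 368)/(18 - 321) = -542/(-303) = -542*(-1/303) = 542/303 ≈ 1.7888)
V(-19, 2)/c = -12/542/303 = -12*303/542 = -1818/271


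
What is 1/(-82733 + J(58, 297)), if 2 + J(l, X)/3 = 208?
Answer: -1/82115 ≈ -1.2178e-5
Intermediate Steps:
J(l, X) = 618 (J(l, X) = -6 + 3*208 = -6 + 624 = 618)
1/(-82733 + J(58, 297)) = 1/(-82733 + 618) = 1/(-82115) = -1/82115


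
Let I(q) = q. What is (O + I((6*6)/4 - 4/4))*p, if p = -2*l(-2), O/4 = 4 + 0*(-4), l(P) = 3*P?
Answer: 288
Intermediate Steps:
O = 16 (O = 4*(4 + 0*(-4)) = 4*(4 + 0) = 4*4 = 16)
p = 12 (p = -6*(-2) = -2*(-6) = 12)
(O + I((6*6)/4 - 4/4))*p = (16 + ((6*6)/4 - 4/4))*12 = (16 + (36*(¼) - 4*¼))*12 = (16 + (9 - 1))*12 = (16 + 8)*12 = 24*12 = 288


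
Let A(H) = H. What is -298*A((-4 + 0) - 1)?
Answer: 1490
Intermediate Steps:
-298*A((-4 + 0) - 1) = -298*((-4 + 0) - 1) = -298*(-4 - 1) = -298*(-5) = 1490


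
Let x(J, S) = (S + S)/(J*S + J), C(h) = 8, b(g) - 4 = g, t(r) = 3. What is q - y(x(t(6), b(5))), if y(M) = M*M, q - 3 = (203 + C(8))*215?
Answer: 1134191/25 ≈ 45368.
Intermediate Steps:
b(g) = 4 + g
x(J, S) = 2*S/(J + J*S) (x(J, S) = (2*S)/(J + J*S) = 2*S/(J + J*S))
q = 45368 (q = 3 + (203 + 8)*215 = 3 + 211*215 = 3 + 45365 = 45368)
y(M) = M²
q - y(x(t(6), b(5))) = 45368 - (2*(4 + 5)/(3*(1 + (4 + 5))))² = 45368 - (2*9*(⅓)/(1 + 9))² = 45368 - (2*9*(⅓)/10)² = 45368 - (2*9*(⅓)*(⅒))² = 45368 - (⅗)² = 45368 - 1*9/25 = 45368 - 9/25 = 1134191/25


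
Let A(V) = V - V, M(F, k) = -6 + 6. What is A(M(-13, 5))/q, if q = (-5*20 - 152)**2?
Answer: 0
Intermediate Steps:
M(F, k) = 0
A(V) = 0
q = 63504 (q = (-100 - 152)**2 = (-252)**2 = 63504)
A(M(-13, 5))/q = 0/63504 = 0*(1/63504) = 0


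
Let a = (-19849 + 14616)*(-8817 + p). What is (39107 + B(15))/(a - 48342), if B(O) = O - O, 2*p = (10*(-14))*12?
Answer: 39107/50486739 ≈ 0.00077460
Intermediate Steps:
p = -840 (p = ((10*(-14))*12)/2 = (-140*12)/2 = (1/2)*(-1680) = -840)
B(O) = 0
a = 50535081 (a = (-19849 + 14616)*(-8817 - 840) = -5233*(-9657) = 50535081)
(39107 + B(15))/(a - 48342) = (39107 + 0)/(50535081 - 48342) = 39107/50486739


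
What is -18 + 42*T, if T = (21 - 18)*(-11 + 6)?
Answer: -648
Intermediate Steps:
T = -15 (T = 3*(-5) = -15)
-18 + 42*T = -18 + 42*(-15) = -18 - 630 = -648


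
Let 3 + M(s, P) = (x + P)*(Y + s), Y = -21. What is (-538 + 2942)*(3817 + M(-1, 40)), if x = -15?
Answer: 7846656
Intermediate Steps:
M(s, P) = -3 + (-21 + s)*(-15 + P) (M(s, P) = -3 + (-15 + P)*(-21 + s) = -3 + (-21 + s)*(-15 + P))
(-538 + 2942)*(3817 + M(-1, 40)) = (-538 + 2942)*(3817 + (312 - 21*40 - 15*(-1) + 40*(-1))) = 2404*(3817 + (312 - 840 + 15 - 40)) = 2404*(3817 - 553) = 2404*3264 = 7846656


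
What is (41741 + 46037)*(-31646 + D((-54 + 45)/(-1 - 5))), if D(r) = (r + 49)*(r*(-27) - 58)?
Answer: -6428904609/2 ≈ -3.2145e+9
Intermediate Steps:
D(r) = (-58 - 27*r)*(49 + r) (D(r) = (49 + r)*(-27*r - 58) = (49 + r)*(-58 - 27*r) = (-58 - 27*r)*(49 + r))
(41741 + 46037)*(-31646 + D((-54 + 45)/(-1 - 5))) = (41741 + 46037)*(-31646 + (-2842 - 1381*(-54 + 45)/(-1 - 5) - 27*(-54 + 45)**2/(-1 - 5)**2)) = 87778*(-31646 + (-2842 - (-12429)/(-6) - 27*(-9/(-6))**2)) = 87778*(-31646 + (-2842 - (-12429)*(-1)/6 - 27*(-9*(-1/6))**2)) = 87778*(-31646 + (-2842 - 1381*3/2 - 27*(3/2)**2)) = 87778*(-31646 + (-2842 - 4143/2 - 27*9/4)) = 87778*(-31646 + (-2842 - 4143/2 - 243/4)) = 87778*(-31646 - 19897/4) = 87778*(-146481/4) = -6428904609/2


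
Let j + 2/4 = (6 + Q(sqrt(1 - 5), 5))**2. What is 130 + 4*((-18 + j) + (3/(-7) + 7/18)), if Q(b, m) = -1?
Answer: 9818/63 ≈ 155.84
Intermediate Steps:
j = 49/2 (j = -1/2 + (6 - 1)**2 = -1/2 + 5**2 = -1/2 + 25 = 49/2 ≈ 24.500)
130 + 4*((-18 + j) + (3/(-7) + 7/18)) = 130 + 4*((-18 + 49/2) + (3/(-7) + 7/18)) = 130 + 4*(13/2 + (3*(-1/7) + 7*(1/18))) = 130 + 4*(13/2 + (-3/7 + 7/18)) = 130 + 4*(13/2 - 5/126) = 130 + 4*(407/63) = 130 + 1628/63 = 9818/63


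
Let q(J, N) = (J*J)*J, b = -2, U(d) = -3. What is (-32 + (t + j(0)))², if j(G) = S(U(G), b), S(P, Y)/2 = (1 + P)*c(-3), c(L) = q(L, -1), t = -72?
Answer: 16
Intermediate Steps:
q(J, N) = J³ (q(J, N) = J²*J = J³)
c(L) = L³
S(P, Y) = -54 - 54*P (S(P, Y) = 2*((1 + P)*(-3)³) = 2*((1 + P)*(-27)) = 2*(-27 - 27*P) = -54 - 54*P)
j(G) = 108 (j(G) = -54 - 54*(-3) = -54 + 162 = 108)
(-32 + (t + j(0)))² = (-32 + (-72 + 108))² = (-32 + 36)² = 4² = 16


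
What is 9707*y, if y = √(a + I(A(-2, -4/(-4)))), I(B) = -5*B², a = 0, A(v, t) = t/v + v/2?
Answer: 29121*I*√5/2 ≈ 32558.0*I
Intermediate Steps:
A(v, t) = v/2 + t/v (A(v, t) = t/v + v*(½) = t/v + v/2 = v/2 + t/v)
y = 3*I*√5/2 (y = √(0 - 5*((½)*(-2) - 4/(-4)/(-2))²) = √(0 - 5*(-1 - 4*(-¼)*(-½))²) = √(0 - 5*(-1 + 1*(-½))²) = √(0 - 5*(-1 - ½)²) = √(0 - 5*(-3/2)²) = √(0 - 5*9/4) = √(0 - 45/4) = √(-45/4) = 3*I*√5/2 ≈ 3.3541*I)
9707*y = 9707*(3*I*√5/2) = 29121*I*√5/2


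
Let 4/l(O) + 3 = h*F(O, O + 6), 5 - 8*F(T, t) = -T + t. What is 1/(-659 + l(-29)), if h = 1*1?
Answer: -25/16507 ≈ -0.0015145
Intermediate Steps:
F(T, t) = 5/8 - t/8 + T/8 (F(T, t) = 5/8 - (-T + t)/8 = 5/8 - (t - T)/8 = 5/8 + (-t/8 + T/8) = 5/8 - t/8 + T/8)
h = 1
l(O) = -32/25 (l(O) = 4/(-3 + 1*(5/8 - (O + 6)/8 + O/8)) = 4/(-3 + 1*(5/8 - (6 + O)/8 + O/8)) = 4/(-3 + 1*(5/8 + (-¾ - O/8) + O/8)) = 4/(-3 + 1*(-⅛)) = 4/(-3 - ⅛) = 4/(-25/8) = 4*(-8/25) = -32/25)
1/(-659 + l(-29)) = 1/(-659 - 32/25) = 1/(-16507/25) = -25/16507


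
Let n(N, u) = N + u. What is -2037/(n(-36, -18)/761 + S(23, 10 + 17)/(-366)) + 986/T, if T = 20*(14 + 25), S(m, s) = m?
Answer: 221287782811/14534130 ≈ 15225.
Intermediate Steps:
T = 780 (T = 20*39 = 780)
-2037/(n(-36, -18)/761 + S(23, 10 + 17)/(-366)) + 986/T = -2037/((-36 - 18)/761 + 23/(-366)) + 986/780 = -2037/(-54*1/761 + 23*(-1/366)) + 986*(1/780) = -2037/(-54/761 - 23/366) + 493/390 = -2037/(-37267/278526) + 493/390 = -2037*(-278526/37267) + 493/390 = 567357462/37267 + 493/390 = 221287782811/14534130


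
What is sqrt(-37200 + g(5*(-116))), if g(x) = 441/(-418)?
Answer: I*sqrt(6499917138)/418 ≈ 192.88*I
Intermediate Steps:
g(x) = -441/418 (g(x) = 441*(-1/418) = -441/418)
sqrt(-37200 + g(5*(-116))) = sqrt(-37200 - 441/418) = sqrt(-15550041/418) = I*sqrt(6499917138)/418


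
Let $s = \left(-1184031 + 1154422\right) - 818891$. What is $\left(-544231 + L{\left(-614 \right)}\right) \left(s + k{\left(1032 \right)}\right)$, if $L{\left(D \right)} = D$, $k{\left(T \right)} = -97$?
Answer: $462353832465$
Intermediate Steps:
$s = -848500$ ($s = -29609 - 818891 = -848500$)
$\left(-544231 + L{\left(-614 \right)}\right) \left(s + k{\left(1032 \right)}\right) = \left(-544231 - 614\right) \left(-848500 - 97\right) = \left(-544845\right) \left(-848597\right) = 462353832465$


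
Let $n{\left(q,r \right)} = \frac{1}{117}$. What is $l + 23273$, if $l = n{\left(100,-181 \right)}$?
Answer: $\frac{2722942}{117} \approx 23273.0$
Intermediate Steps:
$n{\left(q,r \right)} = \frac{1}{117}$
$l = \frac{1}{117} \approx 0.008547$
$l + 23273 = \frac{1}{117} + 23273 = \frac{2722942}{117}$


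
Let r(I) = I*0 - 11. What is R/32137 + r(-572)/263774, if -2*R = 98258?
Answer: -1851329479/1210986434 ≈ -1.5288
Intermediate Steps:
R = -49129 (R = -1/2*98258 = -49129)
r(I) = -11 (r(I) = 0 - 11 = -11)
R/32137 + r(-572)/263774 = -49129/32137 - 11/263774 = -1851329479/1210986434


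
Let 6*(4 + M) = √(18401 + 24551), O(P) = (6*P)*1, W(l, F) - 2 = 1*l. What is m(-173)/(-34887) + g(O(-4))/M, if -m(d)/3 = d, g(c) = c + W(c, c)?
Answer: -10545193/61598813 - 69*√10738/5297 ≈ -1.5210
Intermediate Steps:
W(l, F) = 2 + l (W(l, F) = 2 + 1*l = 2 + l)
O(P) = 6*P
g(c) = 2 + 2*c (g(c) = c + (2 + c) = 2 + 2*c)
m(d) = -3*d
M = -4 + √10738/3 (M = -4 + √(18401 + 24551)/6 = -4 + √42952/6 = -4 + (2*√10738)/6 = -4 + √10738/3 ≈ 30.541)
m(-173)/(-34887) + g(O(-4))/M = -3*(-173)/(-34887) + (2 + 2*(6*(-4)))/(-4 + √10738/3) = 519*(-1/34887) + (2 + 2*(-24))/(-4 + √10738/3) = -173/11629 + (2 - 48)/(-4 + √10738/3) = -173/11629 - 46/(-4 + √10738/3)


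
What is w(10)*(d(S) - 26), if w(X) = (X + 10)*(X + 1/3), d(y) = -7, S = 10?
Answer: -6820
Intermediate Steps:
w(X) = (10 + X)*(⅓ + X) (w(X) = (10 + X)*(X + ⅓) = (10 + X)*(⅓ + X))
w(10)*(d(S) - 26) = (10/3 + 10² + (31/3)*10)*(-7 - 26) = (10/3 + 100 + 310/3)*(-33) = (620/3)*(-33) = -6820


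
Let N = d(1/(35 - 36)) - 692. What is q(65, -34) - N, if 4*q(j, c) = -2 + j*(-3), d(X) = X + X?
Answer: 2579/4 ≈ 644.75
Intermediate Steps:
d(X) = 2*X
q(j, c) = -1/2 - 3*j/4 (q(j, c) = (-2 + j*(-3))/4 = (-2 - 3*j)/4 = -1/2 - 3*j/4)
N = -694 (N = 2/(35 - 36) - 692 = 2/(-1) - 692 = 2*(-1) - 692 = -2 - 692 = -694)
q(65, -34) - N = (-1/2 - 3/4*65) - 1*(-694) = (-1/2 - 195/4) + 694 = -197/4 + 694 = 2579/4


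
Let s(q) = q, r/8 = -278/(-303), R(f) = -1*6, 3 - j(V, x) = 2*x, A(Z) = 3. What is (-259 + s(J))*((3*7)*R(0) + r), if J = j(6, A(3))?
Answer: 9419948/303 ≈ 31089.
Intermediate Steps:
j(V, x) = 3 - 2*x
J = -3 (J = 3 - 2*3 = 3 - 6 = -3)
R(f) = -6
r = 2224/303 (r = 8*(-278/(-303)) = 8*(-278*(-1/303)) = 8*(278/303) = 2224/303 ≈ 7.3399)
(-259 + s(J))*((3*7)*R(0) + r) = (-259 - 3)*((3*7)*(-6) + 2224/303) = -262*(21*(-6) + 2224/303) = -262*(-126 + 2224/303) = -262*(-35954/303) = 9419948/303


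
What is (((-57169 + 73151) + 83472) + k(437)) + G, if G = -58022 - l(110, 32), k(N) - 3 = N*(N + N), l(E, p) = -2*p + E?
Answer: 423327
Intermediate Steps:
l(E, p) = E - 2*p
k(N) = 3 + 2*N**2 (k(N) = 3 + N*(N + N) = 3 + N*(2*N) = 3 + 2*N**2)
G = -58068 (G = -58022 - (110 - 2*32) = -58022 - (110 - 64) = -58022 - 1*46 = -58022 - 46 = -58068)
(((-57169 + 73151) + 83472) + k(437)) + G = (((-57169 + 73151) + 83472) + (3 + 2*437**2)) - 58068 = ((15982 + 83472) + (3 + 2*190969)) - 58068 = (99454 + (3 + 381938)) - 58068 = (99454 + 381941) - 58068 = 481395 - 58068 = 423327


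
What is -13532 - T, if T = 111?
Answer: -13643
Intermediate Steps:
-13532 - T = -13532 - 1*111 = -13532 - 111 = -13643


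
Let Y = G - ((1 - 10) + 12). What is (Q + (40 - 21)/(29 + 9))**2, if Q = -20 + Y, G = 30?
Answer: 225/4 ≈ 56.250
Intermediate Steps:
Y = 27 (Y = 30 - ((1 - 10) + 12) = 30 - (-9 + 12) = 30 - 1*3 = 30 - 3 = 27)
Q = 7 (Q = -20 + 27 = 7)
(Q + (40 - 21)/(29 + 9))**2 = (7 + (40 - 21)/(29 + 9))**2 = (7 + 19/38)**2 = (7 + 19*(1/38))**2 = (7 + 1/2)**2 = (15/2)**2 = 225/4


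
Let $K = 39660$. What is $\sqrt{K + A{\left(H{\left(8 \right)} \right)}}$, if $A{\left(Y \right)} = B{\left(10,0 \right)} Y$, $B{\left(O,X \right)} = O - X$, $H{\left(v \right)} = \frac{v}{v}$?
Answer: $\sqrt{39670} \approx 199.17$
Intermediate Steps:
$H{\left(v \right)} = 1$
$A{\left(Y \right)} = 10 Y$ ($A{\left(Y \right)} = \left(10 - 0\right) Y = \left(10 + 0\right) Y = 10 Y$)
$\sqrt{K + A{\left(H{\left(8 \right)} \right)}} = \sqrt{39660 + 10 \cdot 1} = \sqrt{39660 + 10} = \sqrt{39670}$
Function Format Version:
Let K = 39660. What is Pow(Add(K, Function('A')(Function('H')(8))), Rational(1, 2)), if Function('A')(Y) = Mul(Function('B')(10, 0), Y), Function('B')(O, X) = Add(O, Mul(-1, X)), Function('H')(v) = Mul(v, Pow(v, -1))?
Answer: Pow(39670, Rational(1, 2)) ≈ 199.17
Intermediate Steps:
Function('H')(v) = 1
Function('A')(Y) = Mul(10, Y) (Function('A')(Y) = Mul(Add(10, Mul(-1, 0)), Y) = Mul(Add(10, 0), Y) = Mul(10, Y))
Pow(Add(K, Function('A')(Function('H')(8))), Rational(1, 2)) = Pow(Add(39660, Mul(10, 1)), Rational(1, 2)) = Pow(Add(39660, 10), Rational(1, 2)) = Pow(39670, Rational(1, 2))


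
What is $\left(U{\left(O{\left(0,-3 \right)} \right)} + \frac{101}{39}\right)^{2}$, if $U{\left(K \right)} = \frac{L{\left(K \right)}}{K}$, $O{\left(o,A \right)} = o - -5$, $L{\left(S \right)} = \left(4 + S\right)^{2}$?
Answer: $\frac{13424896}{38025} \approx 353.05$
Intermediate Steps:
$O{\left(o,A \right)} = 5 + o$ ($O{\left(o,A \right)} = o + 5 = 5 + o$)
$U{\left(K \right)} = \frac{\left(4 + K\right)^{2}}{K}$
$\left(U{\left(O{\left(0,-3 \right)} \right)} + \frac{101}{39}\right)^{2} = \left(\frac{\left(4 + \left(5 + 0\right)\right)^{2}}{5 + 0} + \frac{101}{39}\right)^{2} = \left(\frac{\left(4 + 5\right)^{2}}{5} + 101 \cdot \frac{1}{39}\right)^{2} = \left(\frac{9^{2}}{5} + \frac{101}{39}\right)^{2} = \left(\frac{1}{5} \cdot 81 + \frac{101}{39}\right)^{2} = \left(\frac{81}{5} + \frac{101}{39}\right)^{2} = \left(\frac{3664}{195}\right)^{2} = \frac{13424896}{38025}$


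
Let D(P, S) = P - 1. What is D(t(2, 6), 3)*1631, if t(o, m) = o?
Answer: 1631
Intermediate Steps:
D(P, S) = -1 + P
D(t(2, 6), 3)*1631 = (-1 + 2)*1631 = 1*1631 = 1631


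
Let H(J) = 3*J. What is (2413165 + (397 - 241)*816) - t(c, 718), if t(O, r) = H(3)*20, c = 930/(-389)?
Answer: 2540281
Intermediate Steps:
c = -930/389 (c = 930*(-1/389) = -930/389 ≈ -2.3907)
t(O, r) = 180 (t(O, r) = (3*3)*20 = 9*20 = 180)
(2413165 + (397 - 241)*816) - t(c, 718) = (2413165 + (397 - 241)*816) - 1*180 = (2413165 + 156*816) - 180 = (2413165 + 127296) - 180 = 2540461 - 180 = 2540281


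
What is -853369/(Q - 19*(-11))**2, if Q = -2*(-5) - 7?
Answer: -853369/44944 ≈ -18.987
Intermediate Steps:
Q = 3 (Q = 10 - 7 = 3)
-853369/(Q - 19*(-11))**2 = -853369/(3 - 19*(-11))**2 = -853369/(3 + 209)**2 = -853369/(212**2) = -853369/44944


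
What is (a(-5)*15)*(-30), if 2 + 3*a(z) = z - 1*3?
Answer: 1500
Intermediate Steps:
a(z) = -5/3 + z/3 (a(z) = -⅔ + (z - 1*3)/3 = -⅔ + (z - 3)/3 = -⅔ + (-3 + z)/3 = -⅔ + (-1 + z/3) = -5/3 + z/3)
(a(-5)*15)*(-30) = ((-5/3 + (⅓)*(-5))*15)*(-30) = ((-5/3 - 5/3)*15)*(-30) = -10/3*15*(-30) = -50*(-30) = 1500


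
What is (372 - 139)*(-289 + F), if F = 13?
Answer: -64308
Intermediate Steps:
(372 - 139)*(-289 + F) = (372 - 139)*(-289 + 13) = 233*(-276) = -64308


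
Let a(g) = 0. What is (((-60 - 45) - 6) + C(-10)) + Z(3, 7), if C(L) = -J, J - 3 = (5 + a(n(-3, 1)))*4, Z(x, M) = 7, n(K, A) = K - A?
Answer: -127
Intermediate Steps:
J = 23 (J = 3 + (5 + 0)*4 = 3 + 5*4 = 3 + 20 = 23)
C(L) = -23 (C(L) = -1*23 = -23)
(((-60 - 45) - 6) + C(-10)) + Z(3, 7) = (((-60 - 45) - 6) - 23) + 7 = ((-105 - 6) - 23) + 7 = (-111 - 23) + 7 = -134 + 7 = -127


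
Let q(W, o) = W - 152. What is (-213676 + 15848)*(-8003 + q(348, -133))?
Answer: 1544443196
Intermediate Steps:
q(W, o) = -152 + W
(-213676 + 15848)*(-8003 + q(348, -133)) = (-213676 + 15848)*(-8003 + (-152 + 348)) = -197828*(-8003 + 196) = -197828*(-7807) = 1544443196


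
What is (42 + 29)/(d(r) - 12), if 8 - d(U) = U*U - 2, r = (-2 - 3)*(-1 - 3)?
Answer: -71/402 ≈ -0.17662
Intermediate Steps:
r = 20 (r = -5*(-4) = 20)
d(U) = 10 - U**2 (d(U) = 8 - (U*U - 2) = 8 - (U**2 - 2) = 8 - (-2 + U**2) = 8 + (2 - U**2) = 10 - U**2)
(42 + 29)/(d(r) - 12) = (42 + 29)/((10 - 1*20**2) - 12) = 71/((10 - 1*400) - 12) = 71/((10 - 400) - 12) = 71/(-390 - 12) = 71/(-402) = -1/402*71 = -71/402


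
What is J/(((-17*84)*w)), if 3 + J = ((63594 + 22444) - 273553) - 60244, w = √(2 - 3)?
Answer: -123881*I/714 ≈ -173.5*I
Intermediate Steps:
w = I (w = √(-1) = I ≈ 1.0*I)
J = -247762 (J = -3 + (((63594 + 22444) - 273553) - 60244) = -3 + ((86038 - 273553) - 60244) = -3 + (-187515 - 60244) = -3 - 247759 = -247762)
J/(((-17*84)*w)) = -247762*I/1428 = -123881*I/714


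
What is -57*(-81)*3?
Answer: 13851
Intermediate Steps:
-57*(-81)*3 = 4617*3 = 13851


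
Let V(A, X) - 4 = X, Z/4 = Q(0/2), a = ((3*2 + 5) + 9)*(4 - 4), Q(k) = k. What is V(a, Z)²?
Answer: 16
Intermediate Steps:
a = 0 (a = ((6 + 5) + 9)*0 = (11 + 9)*0 = 20*0 = 0)
Z = 0 (Z = 4*(0/2) = 4*(0*(½)) = 4*0 = 0)
V(A, X) = 4 + X
V(a, Z)² = (4 + 0)² = 4² = 16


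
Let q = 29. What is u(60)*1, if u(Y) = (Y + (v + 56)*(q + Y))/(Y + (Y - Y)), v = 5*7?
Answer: 8159/60 ≈ 135.98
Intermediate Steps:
v = 35
u(Y) = (2639 + 92*Y)/Y (u(Y) = (Y + (35 + 56)*(29 + Y))/(Y + (Y - Y)) = (Y + 91*(29 + Y))/(Y + 0) = (Y + (2639 + 91*Y))/Y = (2639 + 92*Y)/Y)
u(60)*1 = (92 + 2639/60)*1 = (8159/60)*1 = 8159/60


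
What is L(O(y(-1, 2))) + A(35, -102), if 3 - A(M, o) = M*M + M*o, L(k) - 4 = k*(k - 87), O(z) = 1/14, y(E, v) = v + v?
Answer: 459775/196 ≈ 2345.8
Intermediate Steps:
y(E, v) = 2*v
O(z) = 1/14
L(k) = 4 + k*(-87 + k) (L(k) = 4 + k*(k - 87) = 4 + k*(-87 + k))
A(M, o) = 3 - M² - M*o (A(M, o) = 3 - (M*M + M*o) = 3 - (M² + M*o) = 3 + (-M² - M*o) = 3 - M² - M*o)
L(O(y(-1, 2))) + A(35, -102) = (4 + (1/14)² - 87*1/14) + (3 - 1*35² - 1*35*(-102)) = (4 + 1/196 - 87/14) + (3 - 1*1225 + 3570) = -433/196 + (3 - 1225 + 3570) = -433/196 + 2348 = 459775/196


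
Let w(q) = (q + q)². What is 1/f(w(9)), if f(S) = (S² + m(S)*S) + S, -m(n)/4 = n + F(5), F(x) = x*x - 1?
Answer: -1/345708 ≈ -2.8926e-6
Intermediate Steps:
F(x) = -1 + x² (F(x) = x² - 1 = -1 + x²)
w(q) = 4*q² (w(q) = (2*q)² = 4*q²)
m(n) = -96 - 4*n (m(n) = -4*(n + (-1 + 5²)) = -4*(n + (-1 + 25)) = -4*(n + 24) = -4*(24 + n) = -96 - 4*n)
f(S) = S + S² + S*(-96 - 4*S) (f(S) = (S² + (-96 - 4*S)*S) + S = (S² + S*(-96 - 4*S)) + S = S + S² + S*(-96 - 4*S))
1/f(w(9)) = 1/((4*9²)*(-95 - 12*9²)) = 1/((4*81)*(-95 - 12*81)) = 1/(324*(-95 - 3*324)) = 1/(324*(-95 - 972)) = 1/(324*(-1067)) = 1/(-345708) = -1/345708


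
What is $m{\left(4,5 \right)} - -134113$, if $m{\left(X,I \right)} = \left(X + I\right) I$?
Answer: $134158$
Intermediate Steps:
$m{\left(X,I \right)} = I \left(I + X\right)$ ($m{\left(X,I \right)} = \left(I + X\right) I = I \left(I + X\right)$)
$m{\left(4,5 \right)} - -134113 = 5 \left(5 + 4\right) - -134113 = 5 \cdot 9 + 134113 = 45 + 134113 = 134158$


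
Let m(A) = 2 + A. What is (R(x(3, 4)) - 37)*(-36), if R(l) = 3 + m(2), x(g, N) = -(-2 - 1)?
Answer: 1080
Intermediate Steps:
x(g, N) = 3 (x(g, N) = -1*(-3) = 3)
R(l) = 7 (R(l) = 3 + (2 + 2) = 3 + 4 = 7)
(R(x(3, 4)) - 37)*(-36) = (7 - 37)*(-36) = -30*(-36) = 1080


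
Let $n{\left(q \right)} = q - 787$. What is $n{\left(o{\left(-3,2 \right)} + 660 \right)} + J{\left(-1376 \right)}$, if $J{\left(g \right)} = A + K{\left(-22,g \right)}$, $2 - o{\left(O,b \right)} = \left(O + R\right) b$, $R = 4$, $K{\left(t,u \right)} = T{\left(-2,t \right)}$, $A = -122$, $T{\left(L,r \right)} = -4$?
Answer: $-253$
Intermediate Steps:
$K{\left(t,u \right)} = -4$
$o{\left(O,b \right)} = 2 - b \left(4 + O\right)$ ($o{\left(O,b \right)} = 2 - \left(O + 4\right) b = 2 - \left(4 + O\right) b = 2 - b \left(4 + O\right)$)
$J{\left(g \right)} = -126$ ($J{\left(g \right)} = -122 - 4 = -126$)
$n{\left(q \right)} = -787 + q$
$n{\left(o{\left(-3,2 \right)} + 660 \right)} + J{\left(-1376 \right)} = \left(-787 + \left(\left(2 - 8 - \left(-3\right) 2\right) + 660\right)\right) - 126 = \left(-787 + \left(\left(2 - 8 + 6\right) + 660\right)\right) - 126 = \left(-787 + \left(0 + 660\right)\right) - 126 = \left(-787 + 660\right) - 126 = -127 - 126 = -253$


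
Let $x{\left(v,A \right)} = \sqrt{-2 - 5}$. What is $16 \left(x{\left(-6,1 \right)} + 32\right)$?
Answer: $512 + 16 i \sqrt{7} \approx 512.0 + 42.332 i$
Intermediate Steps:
$x{\left(v,A \right)} = i \sqrt{7}$ ($x{\left(v,A \right)} = \sqrt{-7} = i \sqrt{7}$)
$16 \left(x{\left(-6,1 \right)} + 32\right) = 16 \left(i \sqrt{7} + 32\right) = 16 \left(32 + i \sqrt{7}\right) = 512 + 16 i \sqrt{7}$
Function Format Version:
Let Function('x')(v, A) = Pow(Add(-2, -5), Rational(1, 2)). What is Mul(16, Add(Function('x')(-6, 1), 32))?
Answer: Add(512, Mul(16, I, Pow(7, Rational(1, 2)))) ≈ Add(512.00, Mul(42.332, I))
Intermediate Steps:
Function('x')(v, A) = Mul(I, Pow(7, Rational(1, 2))) (Function('x')(v, A) = Pow(-7, Rational(1, 2)) = Mul(I, Pow(7, Rational(1, 2))))
Mul(16, Add(Function('x')(-6, 1), 32)) = Mul(16, Add(Mul(I, Pow(7, Rational(1, 2))), 32)) = Mul(16, Add(32, Mul(I, Pow(7, Rational(1, 2))))) = Add(512, Mul(16, I, Pow(7, Rational(1, 2))))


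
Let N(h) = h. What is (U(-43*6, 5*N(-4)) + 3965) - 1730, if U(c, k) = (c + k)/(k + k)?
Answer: 44839/20 ≈ 2241.9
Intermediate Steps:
U(c, k) = (c + k)/(2*k) (U(c, k) = (c + k)/((2*k)) = (c + k)*(1/(2*k)) = (c + k)/(2*k))
(U(-43*6, 5*N(-4)) + 3965) - 1730 = ((-43*6 + 5*(-4))/(2*((5*(-4)))) + 3965) - 1730 = ((½)*(-258 - 20)/(-20) + 3965) - 1730 = ((½)*(-1/20)*(-278) + 3965) - 1730 = (139/20 + 3965) - 1730 = 79439/20 - 1730 = 44839/20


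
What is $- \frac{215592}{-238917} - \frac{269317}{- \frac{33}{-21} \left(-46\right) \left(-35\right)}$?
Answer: $- \frac{21266320643}{201486670} \approx -105.55$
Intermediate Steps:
$- \frac{215592}{-238917} - \frac{269317}{- \frac{33}{-21} \left(-46\right) \left(-35\right)} = \left(-215592\right) \left(- \frac{1}{238917}\right) - \frac{269317}{\left(-33\right) \left(- \frac{1}{21}\right) \left(-46\right) \left(-35\right)} = \frac{71864}{79639} - \frac{269317}{\frac{11}{7} \left(-46\right) \left(-35\right)} = \frac{71864}{79639} - \frac{269317}{\left(- \frac{506}{7}\right) \left(-35\right)} = \frac{71864}{79639} - \frac{269317}{2530} = - \frac{21266320643}{201486670}$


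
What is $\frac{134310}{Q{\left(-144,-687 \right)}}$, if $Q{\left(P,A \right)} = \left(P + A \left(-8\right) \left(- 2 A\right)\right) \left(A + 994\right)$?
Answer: $\frac{4477}{77275584} \approx 5.7935 \cdot 10^{-5}$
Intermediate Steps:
$Q{\left(P,A \right)} = \left(994 + A\right) \left(P + 16 A^{2}\right)$ ($Q{\left(P,A \right)} = \left(P + - 8 A \left(- 2 A\right)\right) \left(994 + A\right) = \left(P + 16 A^{2}\right) \left(994 + A\right) = \left(994 + A\right) \left(P + 16 A^{2}\right)$)
$\frac{134310}{Q{\left(-144,-687 \right)}} = \frac{134310}{16 \left(-687\right)^{3} + 994 \left(-144\right) + 15904 \left(-687\right)^{2} - -98928} = \frac{134310}{16 \left(-324242703\right) - 143136 + 15904 \cdot 471969 + 98928} = \frac{134310}{-5187883248 - 143136 + 7506194976 + 98928} = \frac{134310}{2318267520} = 134310 \cdot \frac{1}{2318267520} = \frac{4477}{77275584}$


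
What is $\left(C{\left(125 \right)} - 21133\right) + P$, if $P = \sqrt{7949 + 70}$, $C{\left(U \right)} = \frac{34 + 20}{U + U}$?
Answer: $- \frac{2641598}{125} + 27 \sqrt{11} \approx -21043.0$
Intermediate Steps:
$C{\left(U \right)} = \frac{27}{U}$ ($C{\left(U \right)} = \frac{54}{2 U} = 54 \frac{1}{2 U} = \frac{27}{U}$)
$P = 27 \sqrt{11}$ ($P = \sqrt{8019} = 27 \sqrt{11} \approx 89.549$)
$\left(C{\left(125 \right)} - 21133\right) + P = \left(\frac{27}{125} - 21133\right) + 27 \sqrt{11} = - \frac{2641598}{125} + 27 \sqrt{11}$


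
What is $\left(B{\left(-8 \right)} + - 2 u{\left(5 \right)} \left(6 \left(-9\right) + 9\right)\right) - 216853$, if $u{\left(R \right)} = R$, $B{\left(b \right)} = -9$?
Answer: $-216412$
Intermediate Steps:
$\left(B{\left(-8 \right)} + - 2 u{\left(5 \right)} \left(6 \left(-9\right) + 9\right)\right) - 216853 = \left(-9 + \left(-2\right) 5 \left(6 \left(-9\right) + 9\right)\right) - 216853 = \left(-9 - 10 \left(-54 + 9\right)\right) - 216853 = \left(-9 - -450\right) - 216853 = \left(-9 + 450\right) - 216853 = 441 - 216853 = -216412$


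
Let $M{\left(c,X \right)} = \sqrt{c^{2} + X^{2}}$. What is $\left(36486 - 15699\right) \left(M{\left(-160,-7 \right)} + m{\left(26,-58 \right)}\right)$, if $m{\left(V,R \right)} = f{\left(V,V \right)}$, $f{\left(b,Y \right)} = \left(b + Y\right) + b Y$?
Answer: $15132936 + 20787 \sqrt{25649} \approx 1.8462 \cdot 10^{7}$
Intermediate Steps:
$M{\left(c,X \right)} = \sqrt{X^{2} + c^{2}}$
$f{\left(b,Y \right)} = Y + b + Y b$ ($f{\left(b,Y \right)} = \left(Y + b\right) + Y b = Y + b + Y b$)
$m{\left(V,R \right)} = V^{2} + 2 V$ ($m{\left(V,R \right)} = V + V + V V = V + V + V^{2} = V^{2} + 2 V$)
$\left(36486 - 15699\right) \left(M{\left(-160,-7 \right)} + m{\left(26,-58 \right)}\right) = \left(36486 - 15699\right) \left(\sqrt{\left(-7\right)^{2} + \left(-160\right)^{2}} + 26 \left(2 + 26\right)\right) = 20787 \left(\sqrt{49 + 25600} + 26 \cdot 28\right) = 20787 \left(\sqrt{25649} + 728\right) = 20787 \left(728 + \sqrt{25649}\right) = 15132936 + 20787 \sqrt{25649}$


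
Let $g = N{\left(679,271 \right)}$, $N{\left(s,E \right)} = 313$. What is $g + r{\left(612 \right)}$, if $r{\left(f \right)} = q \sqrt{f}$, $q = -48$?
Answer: $313 - 288 \sqrt{17} \approx -874.45$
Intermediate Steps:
$g = 313$
$r{\left(f \right)} = - 48 \sqrt{f}$
$g + r{\left(612 \right)} = 313 - 48 \sqrt{612} = 313 - 48 \cdot 6 \sqrt{17} = 313 - 288 \sqrt{17}$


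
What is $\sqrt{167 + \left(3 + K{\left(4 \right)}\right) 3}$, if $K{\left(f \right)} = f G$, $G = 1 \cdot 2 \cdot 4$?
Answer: $4 \sqrt{17} \approx 16.492$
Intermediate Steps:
$G = 8$ ($G = 2 \cdot 4 = 8$)
$K{\left(f \right)} = 8 f$ ($K{\left(f \right)} = f 8 = 8 f$)
$\sqrt{167 + \left(3 + K{\left(4 \right)}\right) 3} = \sqrt{167 + \left(3 + 8 \cdot 4\right) 3} = \sqrt{167 + \left(3 + 32\right) 3} = \sqrt{167 + 35 \cdot 3} = \sqrt{167 + 105} = \sqrt{272} = 4 \sqrt{17}$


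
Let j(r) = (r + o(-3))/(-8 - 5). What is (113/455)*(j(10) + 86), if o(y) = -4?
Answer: 125656/5915 ≈ 21.244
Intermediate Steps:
j(r) = 4/13 - r/13 (j(r) = (r - 4)/(-8 - 5) = (-4 + r)/(-13) = (-4 + r)*(-1/13) = 4/13 - r/13)
(113/455)*(j(10) + 86) = (113/455)*((4/13 - 1/13*10) + 86) = (113*(1/455))*((4/13 - 10/13) + 86) = 113*(-6/13 + 86)/455 = (113/455)*(1112/13) = 125656/5915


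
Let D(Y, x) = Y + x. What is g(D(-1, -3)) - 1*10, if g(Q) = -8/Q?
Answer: -8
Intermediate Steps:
g(D(-1, -3)) - 1*10 = -8/(-1 - 3) - 1*10 = -8/(-4) - 10 = -8*(-¼) - 10 = 2 - 10 = -8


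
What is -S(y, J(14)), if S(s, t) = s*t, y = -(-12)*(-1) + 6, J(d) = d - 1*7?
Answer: 42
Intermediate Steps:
J(d) = -7 + d (J(d) = d - 7 = -7 + d)
y = -6 (y = -6*2 + 6 = -12 + 6 = -6)
-S(y, J(14)) = -(-6)*(-7 + 14) = -(-6)*7 = -1*(-42) = 42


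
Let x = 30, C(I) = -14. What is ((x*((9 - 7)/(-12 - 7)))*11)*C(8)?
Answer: 9240/19 ≈ 486.32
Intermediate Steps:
((x*((9 - 7)/(-12 - 7)))*11)*C(8) = ((30*((9 - 7)/(-12 - 7)))*11)*(-14) = ((30*(2/(-19)))*11)*(-14) = ((30*(2*(-1/19)))*11)*(-14) = ((30*(-2/19))*11)*(-14) = -60/19*11*(-14) = -660/19*(-14) = 9240/19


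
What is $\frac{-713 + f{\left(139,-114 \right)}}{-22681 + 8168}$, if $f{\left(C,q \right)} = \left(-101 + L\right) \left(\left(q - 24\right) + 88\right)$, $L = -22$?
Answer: $- \frac{5437}{14513} \approx -0.37463$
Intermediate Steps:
$f{\left(C,q \right)} = -7872 - 123 q$ ($f{\left(C,q \right)} = \left(-101 - 22\right) \left(\left(q - 24\right) + 88\right) = - 123 \left(\left(-24 + q\right) + 88\right) = - 123 \left(64 + q\right) = -7872 - 123 q$)
$\frac{-713 + f{\left(139,-114 \right)}}{-22681 + 8168} = \frac{-713 - -6150}{-22681 + 8168} = \frac{-713 + \left(-7872 + 14022\right)}{-14513} = \left(-713 + 6150\right) \left(- \frac{1}{14513}\right) = 5437 \left(- \frac{1}{14513}\right) = - \frac{5437}{14513}$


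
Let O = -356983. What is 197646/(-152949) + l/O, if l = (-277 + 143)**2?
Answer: -1437306162/1070592017 ≈ -1.3425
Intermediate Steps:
l = 17956 (l = (-134)**2 = 17956)
197646/(-152949) + l/O = 197646/(-152949) + 17956/(-356983) = 197646*(-1/152949) + 17956*(-1/356983) = -65882/50983 - 17956/356983 = -1437306162/1070592017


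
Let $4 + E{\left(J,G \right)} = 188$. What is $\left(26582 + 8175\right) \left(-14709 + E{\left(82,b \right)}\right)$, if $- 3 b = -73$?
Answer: $-504845425$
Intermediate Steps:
$b = \frac{73}{3}$ ($b = \left(- \frac{1}{3}\right) \left(-73\right) = \frac{73}{3} \approx 24.333$)
$E{\left(J,G \right)} = 184$ ($E{\left(J,G \right)} = -4 + 188 = 184$)
$\left(26582 + 8175\right) \left(-14709 + E{\left(82,b \right)}\right) = \left(26582 + 8175\right) \left(-14709 + 184\right) = 34757 \left(-14525\right) = -504845425$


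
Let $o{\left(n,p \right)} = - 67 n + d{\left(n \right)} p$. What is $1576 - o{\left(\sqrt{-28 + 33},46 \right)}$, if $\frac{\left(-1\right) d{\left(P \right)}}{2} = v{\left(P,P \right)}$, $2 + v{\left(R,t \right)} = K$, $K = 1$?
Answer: $1484 + 67 \sqrt{5} \approx 1633.8$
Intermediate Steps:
$v{\left(R,t \right)} = -1$ ($v{\left(R,t \right)} = -2 + 1 = -1$)
$d{\left(P \right)} = 2$ ($d{\left(P \right)} = \left(-2\right) \left(-1\right) = 2$)
$o{\left(n,p \right)} = - 67 n + 2 p$
$1576 - o{\left(\sqrt{-28 + 33},46 \right)} = 1576 - \left(- 67 \sqrt{-28 + 33} + 2 \cdot 46\right) = 1576 - \left(- 67 \sqrt{5} + 92\right) = 1576 - \left(92 - 67 \sqrt{5}\right) = 1484 + 67 \sqrt{5}$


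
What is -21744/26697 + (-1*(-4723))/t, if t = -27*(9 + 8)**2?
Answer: -98586121/69438897 ≈ -1.4198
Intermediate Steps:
t = -7803 (t = -27*17**2 = -27*289 = -7803)
-21744/26697 + (-1*(-4723))/t = -21744/26697 - 1*(-4723)/(-7803) = -21744*1/26697 + 4723*(-1/7803) = -7248/8899 - 4723/7803 = -98586121/69438897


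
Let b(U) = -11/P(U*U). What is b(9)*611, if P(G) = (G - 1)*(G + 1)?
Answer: -6721/6560 ≈ -1.0245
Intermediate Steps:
P(G) = (1 + G)*(-1 + G) (P(G) = (-1 + G)*(1 + G) = (1 + G)*(-1 + G))
b(U) = -11/(-1 + U**4) (b(U) = -11/(-1 + (U*U)**2) = -11/(-1 + (U**2)**2) = -11/(-1 + U**4))
b(9)*611 = -11/(-1 + 9**4)*611 = -11/(-1 + 6561)*611 = -11/6560*611 = -6721/6560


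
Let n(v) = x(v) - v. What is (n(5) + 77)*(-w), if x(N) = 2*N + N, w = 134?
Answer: -11658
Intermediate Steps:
x(N) = 3*N
n(v) = 2*v (n(v) = 3*v - v = 2*v)
(n(5) + 77)*(-w) = (2*5 + 77)*(-1*134) = (10 + 77)*(-134) = 87*(-134) = -11658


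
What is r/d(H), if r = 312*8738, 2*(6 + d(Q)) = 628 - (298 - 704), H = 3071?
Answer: 2726256/511 ≈ 5335.1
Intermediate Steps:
d(Q) = 511 (d(Q) = -6 + (628 - (298 - 704))/2 = -6 + (628 - 1*(-406))/2 = -6 + (628 + 406)/2 = -6 + (½)*1034 = -6 + 517 = 511)
r = 2726256
r/d(H) = 2726256/511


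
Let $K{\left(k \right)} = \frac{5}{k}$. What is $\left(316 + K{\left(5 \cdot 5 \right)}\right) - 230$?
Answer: $\frac{431}{5} \approx 86.2$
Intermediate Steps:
$\left(316 + K{\left(5 \cdot 5 \right)}\right) - 230 = \left(316 + \frac{5}{5 \cdot 5}\right) - 230 = \left(316 + \frac{5}{25}\right) - 230 = \left(316 + 5 \cdot \frac{1}{25}\right) - 230 = \left(316 + \frac{1}{5}\right) - 230 = \frac{1581}{5} - 230 = \frac{431}{5}$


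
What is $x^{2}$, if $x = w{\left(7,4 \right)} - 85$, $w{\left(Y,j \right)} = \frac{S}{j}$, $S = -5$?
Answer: $\frac{119025}{16} \approx 7439.1$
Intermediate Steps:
$w{\left(Y,j \right)} = - \frac{5}{j}$
$x = - \frac{345}{4}$ ($x = - \frac{5}{4} - 85 = - \frac{345}{4} \approx -86.25$)
$x^{2} = \left(- \frac{345}{4}\right)^{2} = \frac{119025}{16}$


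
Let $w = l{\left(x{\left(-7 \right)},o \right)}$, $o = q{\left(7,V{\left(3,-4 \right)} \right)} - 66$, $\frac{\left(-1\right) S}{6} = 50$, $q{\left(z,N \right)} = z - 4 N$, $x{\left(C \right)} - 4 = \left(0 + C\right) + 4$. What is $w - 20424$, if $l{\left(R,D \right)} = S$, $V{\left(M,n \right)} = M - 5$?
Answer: $-20724$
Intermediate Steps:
$x{\left(C \right)} = 8 + C$ ($x{\left(C \right)} = 4 + \left(\left(0 + C\right) + 4\right) = 4 + \left(C + 4\right) = 4 + \left(4 + C\right) = 8 + C$)
$V{\left(M,n \right)} = -5 + M$
$S = -300$ ($S = \left(-6\right) 50 = -300$)
$o = -51$ ($o = \left(7 - 4 \left(-5 + 3\right)\right) - 66 = \left(7 - -8\right) - 66 = \left(7 + 8\right) - 66 = 15 - 66 = -51$)
$l{\left(R,D \right)} = -300$
$w = -300$
$w - 20424 = -300 - 20424 = -20724$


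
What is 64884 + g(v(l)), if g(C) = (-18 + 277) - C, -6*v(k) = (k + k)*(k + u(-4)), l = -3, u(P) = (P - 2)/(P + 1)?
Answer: 65144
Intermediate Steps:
u(P) = (-2 + P)/(1 + P)
v(k) = -k*(2 + k)/3 (v(k) = -(k + k)*(k + (-2 - 4)/(1 - 4))/6 = -2*k*(k - 6/(-3))/6 = -2*k*(k - ⅓*(-6))/6 = -2*k*(k + 2)/6 = -2*k*(2 + k)/6 = -k*(2 + k)/3)
g(C) = 259 - C
64884 + g(v(l)) = 64884 + (259 - (-1)*(-3)*(2 - 3)/3) = 64884 + (259 - (-1)*(-3)*(-1)/3) = 64884 + (259 - 1*(-1)) = 64884 + (259 + 1) = 64884 + 260 = 65144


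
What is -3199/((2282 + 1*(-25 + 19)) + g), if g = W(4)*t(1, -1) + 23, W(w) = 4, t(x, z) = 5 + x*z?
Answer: -3199/2315 ≈ -1.3819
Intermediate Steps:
g = 39 (g = 4*(5 + 1*(-1)) + 23 = 4*(5 - 1) + 23 = 4*4 + 23 = 16 + 23 = 39)
-3199/((2282 + 1*(-25 + 19)) + g) = -3199/((2282 + 1*(-25 + 19)) + 39) = -3199/((2282 + 1*(-6)) + 39) = -3199/((2282 - 6) + 39) = -3199/(2276 + 39) = -3199/2315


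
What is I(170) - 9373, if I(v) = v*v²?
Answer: 4903627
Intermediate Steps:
I(v) = v³
I(170) - 9373 = 170³ - 9373 = 4913000 - 9373 = 4903627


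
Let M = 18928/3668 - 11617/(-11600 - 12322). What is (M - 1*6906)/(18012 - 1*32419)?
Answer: 21624205393/45148397274 ≈ 0.47896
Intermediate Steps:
M = 17693099/3133782 (M = 18928*(1/3668) - 11617/(-23922) = 676/131 - 11617*(-1/23922) = 676/131 + 11617/23922 = 17693099/3133782 ≈ 5.6459)
(M - 1*6906)/(18012 - 1*32419) = (17693099/3133782 - 1*6906)/(18012 - 1*32419) = (17693099/3133782 - 6906)/(18012 - 32419) = -21624205393/3133782/(-14407) = -21624205393/3133782*(-1/14407) = 21624205393/45148397274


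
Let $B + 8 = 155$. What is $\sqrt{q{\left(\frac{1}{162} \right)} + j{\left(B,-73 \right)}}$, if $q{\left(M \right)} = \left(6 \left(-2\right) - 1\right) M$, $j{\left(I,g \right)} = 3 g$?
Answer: $\frac{i \sqrt{70982}}{18} \approx 14.801 i$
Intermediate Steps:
$B = 147$ ($B = -8 + 155 = 147$)
$q{\left(M \right)} = - 13 M$ ($q{\left(M \right)} = \left(-12 - 1\right) M = - 13 M$)
$\sqrt{q{\left(\frac{1}{162} \right)} + j{\left(B,-73 \right)}} = \sqrt{- \frac{13}{162} + 3 \left(-73\right)} = \sqrt{\left(-13\right) \frac{1}{162} - 219} = \sqrt{- \frac{13}{162} - 219} = \sqrt{- \frac{35491}{162}} = \frac{i \sqrt{70982}}{18}$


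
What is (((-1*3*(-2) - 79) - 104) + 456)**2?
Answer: 77841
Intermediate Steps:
(((-1*3*(-2) - 79) - 104) + 456)**2 = (((-3*(-2) - 79) - 104) + 456)**2 = (((6 - 79) - 104) + 456)**2 = ((-73 - 104) + 456)**2 = (-177 + 456)**2 = 279**2 = 77841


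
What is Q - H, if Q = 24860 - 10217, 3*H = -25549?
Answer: 69478/3 ≈ 23159.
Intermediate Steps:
H = -25549/3 (H = (1/3)*(-25549) = -25549/3 ≈ -8516.3)
Q = 14643
Q - H = 14643 - 1*(-25549/3) = 14643 + 25549/3 = 69478/3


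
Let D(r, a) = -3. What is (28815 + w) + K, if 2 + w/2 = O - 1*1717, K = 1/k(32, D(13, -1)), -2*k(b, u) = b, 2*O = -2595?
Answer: 364511/16 ≈ 22782.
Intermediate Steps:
O = -2595/2 (O = (1/2)*(-2595) = -2595/2 ≈ -1297.5)
k(b, u) = -b/2
K = -1/16 (K = 1/(-1/2*32) = 1/(-16) = -1/16 ≈ -0.062500)
w = -6033 (w = -4 + 2*(-2595/2 - 1*1717) = -4 + 2*(-2595/2 - 1717) = -4 + 2*(-6029/2) = -4 - 6029 = -6033)
(28815 + w) + K = (28815 - 6033) - 1/16 = 22782 - 1/16 = 364511/16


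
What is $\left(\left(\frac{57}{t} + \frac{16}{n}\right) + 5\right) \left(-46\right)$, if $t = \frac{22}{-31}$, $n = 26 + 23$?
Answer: $\frac{1859343}{539} \approx 3449.6$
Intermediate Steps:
$n = 49$
$t = - \frac{22}{31}$ ($t = 22 \left(- \frac{1}{31}\right) = - \frac{22}{31} \approx -0.70968$)
$\left(\left(\frac{57}{t} + \frac{16}{n}\right) + 5\right) \left(-46\right) = \left(\left(\frac{57}{- \frac{22}{31}} + \frac{16}{49}\right) + 5\right) \left(-46\right) = \left(\left(57 \left(- \frac{31}{22}\right) + 16 \cdot \frac{1}{49}\right) + 5\right) \left(-46\right) = \left(\left(- \frac{1767}{22} + \frac{16}{49}\right) + 5\right) \left(-46\right) = \left(- \frac{86231}{1078} + 5\right) \left(-46\right) = \left(- \frac{80841}{1078}\right) \left(-46\right) = \frac{1859343}{539}$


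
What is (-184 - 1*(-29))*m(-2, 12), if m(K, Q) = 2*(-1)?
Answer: 310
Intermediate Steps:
m(K, Q) = -2
(-184 - 1*(-29))*m(-2, 12) = (-184 - 1*(-29))*(-2) = (-184 + 29)*(-2) = -155*(-2) = 310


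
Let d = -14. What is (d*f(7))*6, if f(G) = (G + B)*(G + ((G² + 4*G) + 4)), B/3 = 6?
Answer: -184800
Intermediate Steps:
B = 18 (B = 3*6 = 18)
f(G) = (18 + G)*(4 + G² + 5*G) (f(G) = (G + 18)*(G + ((G² + 4*G) + 4)) = (18 + G)*(G + (4 + G² + 4*G)) = (18 + G)*(4 + G² + 5*G))
(d*f(7))*6 = -14*(72 + 7³ + 23*7² + 94*7)*6 = -14*(72 + 343 + 23*49 + 658)*6 = -14*(72 + 343 + 1127 + 658)*6 = -14*2200*6 = -30800*6 = -184800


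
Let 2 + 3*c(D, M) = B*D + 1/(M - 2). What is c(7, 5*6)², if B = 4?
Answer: 59049/784 ≈ 75.318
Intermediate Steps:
c(D, M) = -⅔ + 1/(3*(-2 + M)) + 4*D/3 (c(D, M) = -⅔ + (4*D + 1/(M - 2))/3 = -⅔ + (4*D + 1/(-2 + M))/3 = -⅔ + (1/(-2 + M) + 4*D)/3 = -⅔ + (1/(3*(-2 + M)) + 4*D/3) = -⅔ + 1/(3*(-2 + M)) + 4*D/3)
c(7, 5*6)² = ((5 - 8*7 - 10*6 + 4*7*(5*6))/(3*(-2 + 5*6)))² = ((5 - 56 - 2*30 + 4*7*30)/(3*(-2 + 30)))² = ((⅓)*(5 - 56 - 60 + 840)/28)² = ((⅓)*(1/28)*729)² = (243/28)² = 59049/784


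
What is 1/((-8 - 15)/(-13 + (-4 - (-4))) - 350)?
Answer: -13/4527 ≈ -0.0028717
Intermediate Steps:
1/((-8 - 15)/(-13 + (-4 - (-4))) - 350) = 1/(-23/(-13 + (-4 - 1*(-4))) - 350) = 1/(-23/(-13 + (-4 + 4)) - 350) = 1/(-23/(-13 + 0) - 350) = 1/(-23/(-13) - 350) = 1/(-1/13*(-23) - 350) = 1/(23/13 - 350) = 1/(-4527/13) = -13/4527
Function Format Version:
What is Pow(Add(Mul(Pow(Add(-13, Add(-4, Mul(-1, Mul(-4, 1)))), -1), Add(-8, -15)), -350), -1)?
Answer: Rational(-13, 4527) ≈ -0.0028717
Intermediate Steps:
Pow(Add(Mul(Pow(Add(-13, Add(-4, Mul(-1, Mul(-4, 1)))), -1), Add(-8, -15)), -350), -1) = Pow(Add(Mul(Pow(Add(-13, Add(-4, Mul(-1, -4))), -1), -23), -350), -1) = Pow(Add(Mul(Pow(Add(-13, Add(-4, 4)), -1), -23), -350), -1) = Pow(Add(Mul(Pow(Add(-13, 0), -1), -23), -350), -1) = Pow(Add(Mul(Pow(-13, -1), -23), -350), -1) = Pow(Add(Mul(Rational(-1, 13), -23), -350), -1) = Pow(Add(Rational(23, 13), -350), -1) = Pow(Rational(-4527, 13), -1) = Rational(-13, 4527)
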